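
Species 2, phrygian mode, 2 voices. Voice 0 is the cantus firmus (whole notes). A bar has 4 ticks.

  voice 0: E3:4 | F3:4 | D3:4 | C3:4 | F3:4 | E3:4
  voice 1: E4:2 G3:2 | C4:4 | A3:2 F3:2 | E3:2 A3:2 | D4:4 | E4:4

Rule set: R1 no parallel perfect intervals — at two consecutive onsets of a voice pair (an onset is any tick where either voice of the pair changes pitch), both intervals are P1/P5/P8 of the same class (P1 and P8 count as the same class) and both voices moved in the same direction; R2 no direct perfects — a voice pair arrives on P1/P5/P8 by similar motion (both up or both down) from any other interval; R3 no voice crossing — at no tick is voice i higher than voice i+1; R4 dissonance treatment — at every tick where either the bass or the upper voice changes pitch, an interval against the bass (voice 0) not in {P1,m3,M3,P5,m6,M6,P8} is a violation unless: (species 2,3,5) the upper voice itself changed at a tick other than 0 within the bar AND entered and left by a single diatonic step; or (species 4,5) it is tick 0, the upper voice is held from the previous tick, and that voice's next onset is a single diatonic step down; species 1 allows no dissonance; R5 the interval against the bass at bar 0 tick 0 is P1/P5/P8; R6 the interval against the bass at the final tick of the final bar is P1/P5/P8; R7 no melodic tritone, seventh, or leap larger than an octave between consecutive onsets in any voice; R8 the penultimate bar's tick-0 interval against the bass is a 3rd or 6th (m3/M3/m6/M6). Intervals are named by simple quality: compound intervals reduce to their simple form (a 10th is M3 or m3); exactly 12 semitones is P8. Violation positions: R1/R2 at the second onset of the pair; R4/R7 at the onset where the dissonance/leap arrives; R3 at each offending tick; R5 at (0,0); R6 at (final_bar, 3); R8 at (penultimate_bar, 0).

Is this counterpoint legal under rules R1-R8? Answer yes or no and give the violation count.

No (2 violations)

bar 0: v0=E3 v1=E4 (P8)
bar 1: v0=F3 v1=C4 (P5)
bar 2: v0=D3 v1=A3 (P5)
bar 3: v0=C3 v1=E3 (M3)
bar 4: v0=F3 v1=D4 (M6)
bar 5: v0=E3 v1=E4 (P8)
  R2 @ bar1.0: E3/G3 m3 -> F3/C4 P5 similar
  R1 @ bar2.0: F3/C4 P5 -> D3/A3 P5 similar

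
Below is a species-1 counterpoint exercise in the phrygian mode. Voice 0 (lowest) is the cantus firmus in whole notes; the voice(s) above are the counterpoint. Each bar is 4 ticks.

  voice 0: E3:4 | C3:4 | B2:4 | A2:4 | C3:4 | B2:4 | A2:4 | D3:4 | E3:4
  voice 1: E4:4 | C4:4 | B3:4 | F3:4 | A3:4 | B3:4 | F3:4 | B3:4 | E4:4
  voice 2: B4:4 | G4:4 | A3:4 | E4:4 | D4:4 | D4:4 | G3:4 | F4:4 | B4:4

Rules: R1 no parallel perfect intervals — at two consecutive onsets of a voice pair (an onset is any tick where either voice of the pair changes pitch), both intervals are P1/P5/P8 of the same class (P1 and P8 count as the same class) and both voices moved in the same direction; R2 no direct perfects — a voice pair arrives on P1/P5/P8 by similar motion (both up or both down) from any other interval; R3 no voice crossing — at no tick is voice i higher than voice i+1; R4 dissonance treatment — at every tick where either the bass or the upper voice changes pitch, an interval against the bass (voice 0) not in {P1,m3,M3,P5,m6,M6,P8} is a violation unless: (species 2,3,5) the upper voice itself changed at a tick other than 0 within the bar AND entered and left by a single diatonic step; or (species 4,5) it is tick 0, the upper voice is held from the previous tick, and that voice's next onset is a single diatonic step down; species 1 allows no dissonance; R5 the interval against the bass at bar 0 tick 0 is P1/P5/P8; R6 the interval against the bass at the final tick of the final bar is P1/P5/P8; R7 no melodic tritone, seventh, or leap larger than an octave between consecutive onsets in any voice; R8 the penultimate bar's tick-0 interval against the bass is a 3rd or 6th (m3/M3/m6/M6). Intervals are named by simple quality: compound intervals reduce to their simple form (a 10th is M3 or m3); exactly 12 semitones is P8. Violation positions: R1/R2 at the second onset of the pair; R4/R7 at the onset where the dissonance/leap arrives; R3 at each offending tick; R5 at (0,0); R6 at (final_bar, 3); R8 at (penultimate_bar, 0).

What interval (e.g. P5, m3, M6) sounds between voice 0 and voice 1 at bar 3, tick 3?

m6

voice 0=A2 voice 1=F3 -> m6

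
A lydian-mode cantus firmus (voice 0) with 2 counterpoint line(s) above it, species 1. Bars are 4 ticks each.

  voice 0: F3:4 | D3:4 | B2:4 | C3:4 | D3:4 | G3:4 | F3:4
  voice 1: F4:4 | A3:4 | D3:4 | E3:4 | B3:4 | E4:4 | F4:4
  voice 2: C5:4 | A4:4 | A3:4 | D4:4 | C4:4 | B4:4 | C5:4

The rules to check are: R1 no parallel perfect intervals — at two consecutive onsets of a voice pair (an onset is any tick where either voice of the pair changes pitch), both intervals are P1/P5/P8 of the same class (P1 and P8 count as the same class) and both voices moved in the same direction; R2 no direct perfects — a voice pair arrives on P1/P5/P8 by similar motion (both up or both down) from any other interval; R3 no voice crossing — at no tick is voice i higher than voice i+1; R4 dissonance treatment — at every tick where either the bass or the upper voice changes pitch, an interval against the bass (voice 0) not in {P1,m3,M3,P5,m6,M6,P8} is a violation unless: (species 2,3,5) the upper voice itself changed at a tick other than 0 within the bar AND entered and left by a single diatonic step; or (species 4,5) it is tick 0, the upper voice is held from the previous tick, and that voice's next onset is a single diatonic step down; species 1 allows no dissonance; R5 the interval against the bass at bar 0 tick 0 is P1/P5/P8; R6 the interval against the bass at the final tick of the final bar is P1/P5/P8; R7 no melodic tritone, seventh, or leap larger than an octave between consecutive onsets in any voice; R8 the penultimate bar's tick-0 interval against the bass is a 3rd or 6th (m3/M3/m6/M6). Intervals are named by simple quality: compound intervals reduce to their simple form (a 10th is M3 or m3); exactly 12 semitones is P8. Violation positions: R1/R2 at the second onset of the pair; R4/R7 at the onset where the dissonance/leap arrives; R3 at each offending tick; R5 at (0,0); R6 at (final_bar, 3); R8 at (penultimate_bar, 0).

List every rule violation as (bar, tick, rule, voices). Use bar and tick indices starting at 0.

bar 0: v0=F3 v1=F4 v2=C5 downbeat P5
bar 1: v0=D3 v1=A3 v2=A4 downbeat P5
bar 2: v0=B2 v1=D3 v2=A3 downbeat m7
bar 3: v0=C3 v1=E3 v2=D4 downbeat M2
bar 4: v0=D3 v1=B3 v2=C4 downbeat m7
bar 5: v0=G3 v1=E4 v2=B4 downbeat M3
bar 6: v0=F3 v1=F4 v2=C5 downbeat P5
  -> R1 @ bar 1 tick 0 v(0, 2): F3/C5 P5 -> D3/A4 P5 similar
  -> R2 @ bar 1 tick 0 v(0, 1): F3/F4 P8 -> D3/A3 P5 similar
  -> R2 @ bar 1 tick 0 v(1, 2): F4/C5 P5 -> A3/A4 P8 similar
  -> R2 @ bar 2 tick 0 v(1, 2): A3/A4 P8 -> D3/A3 P5 similar
  -> R4 @ bar 2 tick 0 v(0, 2): B2/A3 m7 untreated
  -> R4 @ bar 3 tick 0 v(0, 2): C3/D4 M2 untreated
  -> R4 @ bar 4 tick 0 v(0, 2): D3/C4 m7 untreated
  -> R2 @ bar 5 tick 0 v(1, 2): B3/C4 m2 -> E4/B4 P5 similar
  -> R7 @ bar 5 tick 0 v(2,): C4->B4 leap 11st
  -> R1 @ bar 6 tick 0 v(1, 2): E4/B4 P5 -> F4/C5 P5 similar

(1, 0, R1, (0, 2))
(1, 0, R2, (0, 1))
(1, 0, R2, (1, 2))
(2, 0, R2, (1, 2))
(2, 0, R4, (0, 2))
(3, 0, R4, (0, 2))
(4, 0, R4, (0, 2))
(5, 0, R2, (1, 2))
(5, 0, R7, (2,))
(6, 0, R1, (1, 2))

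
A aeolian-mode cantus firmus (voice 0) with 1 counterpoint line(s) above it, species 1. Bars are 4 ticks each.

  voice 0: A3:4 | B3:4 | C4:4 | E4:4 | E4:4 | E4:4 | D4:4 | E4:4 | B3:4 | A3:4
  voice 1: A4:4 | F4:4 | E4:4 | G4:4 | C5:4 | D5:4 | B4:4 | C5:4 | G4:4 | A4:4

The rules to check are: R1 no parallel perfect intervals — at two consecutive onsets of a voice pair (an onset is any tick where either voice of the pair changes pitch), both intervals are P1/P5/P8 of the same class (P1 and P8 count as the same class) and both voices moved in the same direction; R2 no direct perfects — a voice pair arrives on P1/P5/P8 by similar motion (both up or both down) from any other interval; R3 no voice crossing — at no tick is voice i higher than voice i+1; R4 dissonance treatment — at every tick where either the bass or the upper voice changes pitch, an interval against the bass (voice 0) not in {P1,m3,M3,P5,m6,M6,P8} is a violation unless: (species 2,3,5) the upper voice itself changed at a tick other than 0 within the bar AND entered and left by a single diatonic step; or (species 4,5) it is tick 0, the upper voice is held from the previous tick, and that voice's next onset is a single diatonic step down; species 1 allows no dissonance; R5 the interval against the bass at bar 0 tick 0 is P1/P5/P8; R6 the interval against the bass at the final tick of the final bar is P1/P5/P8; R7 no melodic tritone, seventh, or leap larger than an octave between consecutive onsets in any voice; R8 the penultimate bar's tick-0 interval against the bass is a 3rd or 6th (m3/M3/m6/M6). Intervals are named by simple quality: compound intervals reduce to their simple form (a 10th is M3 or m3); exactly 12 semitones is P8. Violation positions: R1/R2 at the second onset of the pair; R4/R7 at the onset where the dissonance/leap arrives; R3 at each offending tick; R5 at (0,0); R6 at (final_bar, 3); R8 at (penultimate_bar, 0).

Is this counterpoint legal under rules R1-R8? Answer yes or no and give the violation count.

No (2 violations)

bar 0: v0=A3 v1=A4 (P8)
bar 1: v0=B3 v1=F4 (TT)
bar 2: v0=C4 v1=E4 (M3)
bar 3: v0=E4 v1=G4 (m3)
bar 4: v0=E4 v1=C5 (m6)
bar 5: v0=E4 v1=D5 (m7)
bar 6: v0=D4 v1=B4 (M6)
bar 7: v0=E4 v1=C5 (m6)
bar 8: v0=B3 v1=G4 (m6)
bar 9: v0=A3 v1=A4 (P8)
  R4 @ bar1.0: B3/F4 TT untreated
  R4 @ bar5.0: E4/D5 m7 untreated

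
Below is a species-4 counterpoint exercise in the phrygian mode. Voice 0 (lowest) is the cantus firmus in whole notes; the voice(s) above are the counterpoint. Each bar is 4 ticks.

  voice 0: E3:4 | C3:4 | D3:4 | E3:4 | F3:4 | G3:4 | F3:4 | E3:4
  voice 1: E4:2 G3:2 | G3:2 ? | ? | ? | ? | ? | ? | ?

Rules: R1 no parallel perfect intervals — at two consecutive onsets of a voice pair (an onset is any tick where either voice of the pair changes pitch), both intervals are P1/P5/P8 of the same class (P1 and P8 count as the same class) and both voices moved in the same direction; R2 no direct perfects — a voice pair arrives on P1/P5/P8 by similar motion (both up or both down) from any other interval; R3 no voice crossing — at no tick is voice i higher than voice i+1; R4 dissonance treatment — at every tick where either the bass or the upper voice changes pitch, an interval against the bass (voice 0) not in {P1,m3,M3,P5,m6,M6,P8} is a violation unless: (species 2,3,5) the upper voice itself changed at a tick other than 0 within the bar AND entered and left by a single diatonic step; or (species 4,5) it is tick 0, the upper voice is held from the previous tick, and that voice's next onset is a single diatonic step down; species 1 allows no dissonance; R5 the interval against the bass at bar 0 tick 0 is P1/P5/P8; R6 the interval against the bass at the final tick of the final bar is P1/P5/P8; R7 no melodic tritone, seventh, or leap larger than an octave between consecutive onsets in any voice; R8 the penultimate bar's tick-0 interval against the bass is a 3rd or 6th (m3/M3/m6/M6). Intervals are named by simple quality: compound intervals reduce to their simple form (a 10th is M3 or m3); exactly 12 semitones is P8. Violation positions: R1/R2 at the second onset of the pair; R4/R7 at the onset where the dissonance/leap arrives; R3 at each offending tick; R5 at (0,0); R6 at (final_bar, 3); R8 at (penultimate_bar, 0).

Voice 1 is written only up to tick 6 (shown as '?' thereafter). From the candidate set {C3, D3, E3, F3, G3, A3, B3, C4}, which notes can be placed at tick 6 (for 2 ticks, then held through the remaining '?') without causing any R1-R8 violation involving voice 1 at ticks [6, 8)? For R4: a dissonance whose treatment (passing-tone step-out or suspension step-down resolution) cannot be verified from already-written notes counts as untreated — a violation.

C3: legal
D3: violates R4
E3: legal
F3: violates R4
G3: legal
A3: legal
B3: violates R4
C4: legal

{A3, C3, C4, E3, G3}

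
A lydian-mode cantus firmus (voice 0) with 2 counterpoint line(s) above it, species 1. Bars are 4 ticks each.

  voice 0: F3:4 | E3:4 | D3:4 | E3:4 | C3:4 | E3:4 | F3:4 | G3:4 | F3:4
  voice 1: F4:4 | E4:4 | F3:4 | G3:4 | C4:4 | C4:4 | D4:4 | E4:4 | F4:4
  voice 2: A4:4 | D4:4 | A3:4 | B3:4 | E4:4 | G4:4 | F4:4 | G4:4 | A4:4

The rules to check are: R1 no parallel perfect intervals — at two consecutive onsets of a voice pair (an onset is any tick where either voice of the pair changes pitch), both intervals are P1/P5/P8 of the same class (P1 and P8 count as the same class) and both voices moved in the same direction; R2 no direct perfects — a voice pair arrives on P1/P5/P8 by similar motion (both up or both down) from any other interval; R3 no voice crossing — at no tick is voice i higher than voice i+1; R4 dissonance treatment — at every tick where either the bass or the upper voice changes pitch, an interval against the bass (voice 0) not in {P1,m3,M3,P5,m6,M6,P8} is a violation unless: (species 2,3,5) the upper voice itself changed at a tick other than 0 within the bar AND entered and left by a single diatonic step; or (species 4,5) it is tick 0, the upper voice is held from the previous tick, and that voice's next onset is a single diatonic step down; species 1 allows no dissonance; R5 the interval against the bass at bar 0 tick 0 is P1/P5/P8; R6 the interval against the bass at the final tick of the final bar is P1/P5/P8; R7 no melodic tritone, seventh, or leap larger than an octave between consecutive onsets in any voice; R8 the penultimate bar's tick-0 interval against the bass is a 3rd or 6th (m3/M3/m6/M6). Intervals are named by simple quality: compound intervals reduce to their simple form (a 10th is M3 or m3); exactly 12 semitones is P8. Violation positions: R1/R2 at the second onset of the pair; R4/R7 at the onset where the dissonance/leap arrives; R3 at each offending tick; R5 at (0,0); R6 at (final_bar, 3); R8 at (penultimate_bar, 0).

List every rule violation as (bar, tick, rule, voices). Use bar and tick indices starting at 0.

bar 0: v0=F3 v1=F4 v2=A4 downbeat M3
bar 1: v0=E3 v1=E4 v2=D4 downbeat m7
bar 2: v0=D3 v1=F3 v2=A3 downbeat P5
bar 3: v0=E3 v1=G3 v2=B3 downbeat P5
bar 4: v0=C3 v1=C4 v2=E4 downbeat M3
bar 5: v0=E3 v1=C4 v2=G4 downbeat m3
bar 6: v0=F3 v1=D4 v2=F4 downbeat P8
bar 7: v0=G3 v1=E4 v2=G4 downbeat P8
bar 8: v0=F3 v1=F4 v2=A4 downbeat M3
  -> R5 @ bar 0 tick 0 v(0, 2): opens on M3
  -> R1 @ bar 1 tick 0 v(0, 1): F3/F4 P8 -> E3/E4 P8 similar
  -> R3 @ bar 1 tick 0 v(1, 2): E4 above D4
  -> R4 @ bar 1 tick 0 v(0, 2): E3/D4 m7 untreated
  -> R3 @ bar 1 tick 1 v(1, 2): E4 above D4
  -> R3 @ bar 1 tick 2 v(1, 2): E4 above D4
  -> R3 @ bar 1 tick 3 v(1, 2): E4 above D4
  -> R2 @ bar 2 tick 0 v(0, 2): E3/D4 m7 -> D3/A3 P5 similar
  -> R7 @ bar 2 tick 0 v(1,): E4->F3 leap 11st
  -> R1 @ bar 3 tick 0 v(0, 2): D3/A3 P5 -> E3/B3 P5 similar
  -> R1 @ bar 7 tick 0 v(0, 2): F3/F4 P8 -> G3/G4 P8 similar
  -> R8 @ bar 7 tick 0 v(0, 2): penult P8 not 3rd/6th
  -> R6 @ bar 8 tick 3 v(0, 2): closes on M3

(0, 0, R5, (0, 2))
(1, 0, R1, (0, 1))
(1, 0, R3, (1, 2))
(1, 0, R4, (0, 2))
(1, 1, R3, (1, 2))
(1, 2, R3, (1, 2))
(1, 3, R3, (1, 2))
(2, 0, R2, (0, 2))
(2, 0, R7, (1,))
(3, 0, R1, (0, 2))
(7, 0, R1, (0, 2))
(7, 0, R8, (0, 2))
(8, 3, R6, (0, 2))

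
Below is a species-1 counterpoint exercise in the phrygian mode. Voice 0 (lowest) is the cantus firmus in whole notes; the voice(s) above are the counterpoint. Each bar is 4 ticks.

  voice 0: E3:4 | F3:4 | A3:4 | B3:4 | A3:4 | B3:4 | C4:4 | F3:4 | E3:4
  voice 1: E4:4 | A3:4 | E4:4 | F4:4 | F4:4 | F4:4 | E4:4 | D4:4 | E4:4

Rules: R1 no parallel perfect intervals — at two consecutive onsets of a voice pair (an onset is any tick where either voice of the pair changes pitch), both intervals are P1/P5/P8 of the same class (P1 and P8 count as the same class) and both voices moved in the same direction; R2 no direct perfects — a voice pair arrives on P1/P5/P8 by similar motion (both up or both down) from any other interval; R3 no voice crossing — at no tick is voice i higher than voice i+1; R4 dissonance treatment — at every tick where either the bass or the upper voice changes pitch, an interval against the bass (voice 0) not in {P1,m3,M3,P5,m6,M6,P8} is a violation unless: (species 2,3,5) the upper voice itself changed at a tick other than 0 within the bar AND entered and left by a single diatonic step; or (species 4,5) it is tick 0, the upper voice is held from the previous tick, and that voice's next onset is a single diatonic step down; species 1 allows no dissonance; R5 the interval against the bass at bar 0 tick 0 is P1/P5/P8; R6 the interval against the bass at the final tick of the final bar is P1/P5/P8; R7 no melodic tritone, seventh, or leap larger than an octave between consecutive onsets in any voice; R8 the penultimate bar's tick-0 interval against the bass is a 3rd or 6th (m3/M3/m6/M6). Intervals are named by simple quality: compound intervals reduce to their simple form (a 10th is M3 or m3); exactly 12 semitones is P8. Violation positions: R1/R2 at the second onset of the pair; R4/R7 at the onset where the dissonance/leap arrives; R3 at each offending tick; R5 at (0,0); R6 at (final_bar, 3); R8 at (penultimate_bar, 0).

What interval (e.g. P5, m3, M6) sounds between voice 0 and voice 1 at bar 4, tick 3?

m6

voice 0=A3 voice 1=F4 -> m6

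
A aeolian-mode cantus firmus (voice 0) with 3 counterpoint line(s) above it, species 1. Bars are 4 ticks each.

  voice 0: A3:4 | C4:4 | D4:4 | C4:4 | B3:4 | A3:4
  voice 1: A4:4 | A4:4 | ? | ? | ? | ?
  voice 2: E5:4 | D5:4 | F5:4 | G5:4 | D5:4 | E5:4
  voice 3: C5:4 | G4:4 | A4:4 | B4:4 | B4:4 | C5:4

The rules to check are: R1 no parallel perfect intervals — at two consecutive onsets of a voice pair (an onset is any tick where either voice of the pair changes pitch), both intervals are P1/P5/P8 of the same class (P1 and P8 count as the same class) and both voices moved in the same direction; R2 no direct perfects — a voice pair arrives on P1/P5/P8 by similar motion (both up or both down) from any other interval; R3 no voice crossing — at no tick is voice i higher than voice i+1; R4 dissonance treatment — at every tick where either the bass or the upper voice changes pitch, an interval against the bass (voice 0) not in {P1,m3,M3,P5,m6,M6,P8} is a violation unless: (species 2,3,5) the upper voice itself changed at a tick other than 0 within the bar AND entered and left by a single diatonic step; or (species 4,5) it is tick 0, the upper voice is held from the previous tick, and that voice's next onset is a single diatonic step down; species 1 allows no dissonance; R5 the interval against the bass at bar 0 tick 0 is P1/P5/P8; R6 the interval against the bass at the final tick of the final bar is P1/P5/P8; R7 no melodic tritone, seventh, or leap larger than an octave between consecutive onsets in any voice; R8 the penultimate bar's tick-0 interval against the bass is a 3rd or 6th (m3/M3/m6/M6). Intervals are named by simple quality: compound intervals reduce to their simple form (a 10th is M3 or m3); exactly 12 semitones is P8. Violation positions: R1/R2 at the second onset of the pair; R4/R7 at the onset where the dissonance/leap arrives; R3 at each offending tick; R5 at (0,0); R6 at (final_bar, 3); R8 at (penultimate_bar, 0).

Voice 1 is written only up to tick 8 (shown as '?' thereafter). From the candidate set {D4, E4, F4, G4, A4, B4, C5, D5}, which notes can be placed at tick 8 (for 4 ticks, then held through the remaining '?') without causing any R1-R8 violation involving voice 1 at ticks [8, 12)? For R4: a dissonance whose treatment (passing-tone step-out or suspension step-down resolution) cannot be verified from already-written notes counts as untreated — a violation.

{A4, B4, D4, F4}

D4: legal
E4: violates R4
F4: legal
G4: violates R4
A4: legal
B4: legal
C5: violates R4
D5: violates R2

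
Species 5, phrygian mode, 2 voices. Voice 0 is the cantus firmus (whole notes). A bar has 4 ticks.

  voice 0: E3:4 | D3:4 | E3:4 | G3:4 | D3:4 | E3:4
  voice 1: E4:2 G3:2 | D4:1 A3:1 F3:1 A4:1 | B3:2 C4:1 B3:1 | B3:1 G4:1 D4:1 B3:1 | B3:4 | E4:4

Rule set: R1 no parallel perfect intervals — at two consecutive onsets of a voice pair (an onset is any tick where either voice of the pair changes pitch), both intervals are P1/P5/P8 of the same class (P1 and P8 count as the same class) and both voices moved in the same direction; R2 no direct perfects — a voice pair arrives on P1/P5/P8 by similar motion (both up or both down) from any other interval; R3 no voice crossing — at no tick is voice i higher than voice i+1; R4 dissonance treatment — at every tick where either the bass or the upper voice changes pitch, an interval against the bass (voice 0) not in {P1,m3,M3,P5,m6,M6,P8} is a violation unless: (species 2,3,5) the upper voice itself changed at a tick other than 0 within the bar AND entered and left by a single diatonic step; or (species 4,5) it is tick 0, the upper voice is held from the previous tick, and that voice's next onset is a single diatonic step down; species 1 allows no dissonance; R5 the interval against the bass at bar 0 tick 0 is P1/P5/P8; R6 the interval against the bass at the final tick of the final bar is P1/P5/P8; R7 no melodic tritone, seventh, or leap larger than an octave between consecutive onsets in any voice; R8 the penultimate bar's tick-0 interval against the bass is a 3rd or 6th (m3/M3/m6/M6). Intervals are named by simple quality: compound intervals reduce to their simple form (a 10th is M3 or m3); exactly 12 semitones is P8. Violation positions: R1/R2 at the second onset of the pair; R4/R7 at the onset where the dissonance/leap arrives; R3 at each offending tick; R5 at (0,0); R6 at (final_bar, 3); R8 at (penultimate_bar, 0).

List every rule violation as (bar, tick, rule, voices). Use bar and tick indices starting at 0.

bar 0: v0=E3 v1=E4 downbeat P8
bar 1: v0=D3 v1=D4 downbeat P8
bar 2: v0=E3 v1=B3 downbeat P5
bar 3: v0=G3 v1=B3 downbeat M3
bar 4: v0=D3 v1=B3 downbeat M6
bar 5: v0=E3 v1=E4 downbeat P8
  -> R7 @ bar 1 tick 3 v(1,): F3->A4 leap 16st
  -> R7 @ bar 2 tick 0 v(1,): A4->B3 leap 10st
  -> R2 @ bar 5 tick 0 v(0, 1): D3/B3 M6 -> E3/E4 P8 similar

(1, 3, R7, (1,))
(2, 0, R7, (1,))
(5, 0, R2, (0, 1))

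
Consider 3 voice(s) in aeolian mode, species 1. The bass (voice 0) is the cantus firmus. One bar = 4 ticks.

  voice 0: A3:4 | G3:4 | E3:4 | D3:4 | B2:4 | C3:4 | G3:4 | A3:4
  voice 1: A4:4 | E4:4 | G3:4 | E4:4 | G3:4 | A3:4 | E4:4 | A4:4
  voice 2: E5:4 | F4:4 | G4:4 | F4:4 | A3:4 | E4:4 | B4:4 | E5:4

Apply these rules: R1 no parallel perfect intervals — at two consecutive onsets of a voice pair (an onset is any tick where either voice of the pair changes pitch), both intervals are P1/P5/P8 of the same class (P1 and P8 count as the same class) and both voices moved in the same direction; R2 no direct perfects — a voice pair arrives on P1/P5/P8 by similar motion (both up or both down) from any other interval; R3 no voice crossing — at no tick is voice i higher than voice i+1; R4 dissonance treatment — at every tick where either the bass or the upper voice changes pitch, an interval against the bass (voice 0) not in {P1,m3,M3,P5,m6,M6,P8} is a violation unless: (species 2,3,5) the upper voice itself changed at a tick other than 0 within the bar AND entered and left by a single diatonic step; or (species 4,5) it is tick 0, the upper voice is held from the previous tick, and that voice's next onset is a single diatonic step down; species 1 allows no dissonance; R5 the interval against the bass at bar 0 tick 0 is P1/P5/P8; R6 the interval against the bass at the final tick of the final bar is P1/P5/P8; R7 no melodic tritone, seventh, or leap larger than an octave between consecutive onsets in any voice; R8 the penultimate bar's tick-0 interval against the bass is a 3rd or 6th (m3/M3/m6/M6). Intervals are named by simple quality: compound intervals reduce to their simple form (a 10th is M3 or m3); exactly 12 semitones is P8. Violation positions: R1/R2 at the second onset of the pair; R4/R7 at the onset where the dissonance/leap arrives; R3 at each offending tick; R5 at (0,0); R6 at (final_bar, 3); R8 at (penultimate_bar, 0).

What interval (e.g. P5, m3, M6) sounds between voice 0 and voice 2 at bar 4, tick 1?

voice 0=B2 voice 2=A3 -> m7

m7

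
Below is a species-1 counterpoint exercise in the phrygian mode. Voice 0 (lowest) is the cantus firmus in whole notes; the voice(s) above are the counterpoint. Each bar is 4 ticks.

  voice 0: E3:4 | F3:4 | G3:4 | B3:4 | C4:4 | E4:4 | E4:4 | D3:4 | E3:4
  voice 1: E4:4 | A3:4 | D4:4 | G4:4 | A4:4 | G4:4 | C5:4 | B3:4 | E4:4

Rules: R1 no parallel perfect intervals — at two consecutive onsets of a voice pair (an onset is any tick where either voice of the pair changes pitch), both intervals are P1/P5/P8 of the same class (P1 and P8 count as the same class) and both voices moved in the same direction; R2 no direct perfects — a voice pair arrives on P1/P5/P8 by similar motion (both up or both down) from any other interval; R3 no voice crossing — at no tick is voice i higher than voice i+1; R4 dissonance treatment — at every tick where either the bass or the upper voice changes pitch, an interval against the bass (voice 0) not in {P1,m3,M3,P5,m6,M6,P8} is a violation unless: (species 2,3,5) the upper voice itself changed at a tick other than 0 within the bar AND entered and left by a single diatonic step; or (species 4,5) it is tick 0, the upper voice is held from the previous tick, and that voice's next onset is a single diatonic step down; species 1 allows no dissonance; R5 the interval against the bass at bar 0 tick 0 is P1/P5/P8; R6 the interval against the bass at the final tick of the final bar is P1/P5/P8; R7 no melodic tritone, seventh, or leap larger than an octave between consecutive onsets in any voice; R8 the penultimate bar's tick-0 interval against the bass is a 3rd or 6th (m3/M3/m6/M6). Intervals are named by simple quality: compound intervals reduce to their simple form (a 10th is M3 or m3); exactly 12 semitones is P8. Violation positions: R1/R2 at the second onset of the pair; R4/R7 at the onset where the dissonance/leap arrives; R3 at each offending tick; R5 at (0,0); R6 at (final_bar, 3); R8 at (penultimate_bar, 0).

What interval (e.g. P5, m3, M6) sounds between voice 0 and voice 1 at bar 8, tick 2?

voice 0=E3 voice 1=E4 -> P8

P8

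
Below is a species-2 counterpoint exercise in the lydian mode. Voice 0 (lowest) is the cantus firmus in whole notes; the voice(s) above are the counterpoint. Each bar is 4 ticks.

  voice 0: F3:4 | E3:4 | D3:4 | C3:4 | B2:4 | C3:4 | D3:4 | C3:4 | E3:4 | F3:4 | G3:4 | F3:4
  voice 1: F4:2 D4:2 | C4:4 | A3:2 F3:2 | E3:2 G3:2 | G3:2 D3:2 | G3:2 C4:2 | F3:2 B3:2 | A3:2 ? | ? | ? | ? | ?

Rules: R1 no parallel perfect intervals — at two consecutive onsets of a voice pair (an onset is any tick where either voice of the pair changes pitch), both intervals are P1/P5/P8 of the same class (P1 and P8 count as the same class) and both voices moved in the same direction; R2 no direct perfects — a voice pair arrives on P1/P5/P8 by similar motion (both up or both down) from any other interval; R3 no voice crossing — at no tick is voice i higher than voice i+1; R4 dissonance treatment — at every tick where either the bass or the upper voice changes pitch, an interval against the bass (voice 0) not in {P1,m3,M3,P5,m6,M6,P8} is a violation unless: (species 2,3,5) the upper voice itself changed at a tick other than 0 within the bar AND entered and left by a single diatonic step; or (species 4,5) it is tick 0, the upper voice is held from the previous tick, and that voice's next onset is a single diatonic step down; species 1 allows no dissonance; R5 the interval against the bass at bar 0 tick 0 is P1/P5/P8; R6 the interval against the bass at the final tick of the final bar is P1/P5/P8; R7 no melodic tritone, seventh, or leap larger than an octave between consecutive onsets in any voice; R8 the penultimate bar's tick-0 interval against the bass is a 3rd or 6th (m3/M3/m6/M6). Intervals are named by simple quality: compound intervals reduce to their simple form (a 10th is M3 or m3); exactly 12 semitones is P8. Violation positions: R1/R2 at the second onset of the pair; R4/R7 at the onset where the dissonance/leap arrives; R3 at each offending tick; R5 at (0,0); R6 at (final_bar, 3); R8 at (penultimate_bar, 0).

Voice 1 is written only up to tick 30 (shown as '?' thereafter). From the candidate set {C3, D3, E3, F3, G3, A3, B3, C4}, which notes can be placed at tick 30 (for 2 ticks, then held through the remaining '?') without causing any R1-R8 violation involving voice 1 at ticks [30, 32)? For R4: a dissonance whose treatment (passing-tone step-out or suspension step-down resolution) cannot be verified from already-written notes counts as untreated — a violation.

C3: legal
D3: violates R4
E3: legal
F3: violates R4
G3: legal
A3: legal
B3: violates R4
C4: legal

{A3, C3, C4, E3, G3}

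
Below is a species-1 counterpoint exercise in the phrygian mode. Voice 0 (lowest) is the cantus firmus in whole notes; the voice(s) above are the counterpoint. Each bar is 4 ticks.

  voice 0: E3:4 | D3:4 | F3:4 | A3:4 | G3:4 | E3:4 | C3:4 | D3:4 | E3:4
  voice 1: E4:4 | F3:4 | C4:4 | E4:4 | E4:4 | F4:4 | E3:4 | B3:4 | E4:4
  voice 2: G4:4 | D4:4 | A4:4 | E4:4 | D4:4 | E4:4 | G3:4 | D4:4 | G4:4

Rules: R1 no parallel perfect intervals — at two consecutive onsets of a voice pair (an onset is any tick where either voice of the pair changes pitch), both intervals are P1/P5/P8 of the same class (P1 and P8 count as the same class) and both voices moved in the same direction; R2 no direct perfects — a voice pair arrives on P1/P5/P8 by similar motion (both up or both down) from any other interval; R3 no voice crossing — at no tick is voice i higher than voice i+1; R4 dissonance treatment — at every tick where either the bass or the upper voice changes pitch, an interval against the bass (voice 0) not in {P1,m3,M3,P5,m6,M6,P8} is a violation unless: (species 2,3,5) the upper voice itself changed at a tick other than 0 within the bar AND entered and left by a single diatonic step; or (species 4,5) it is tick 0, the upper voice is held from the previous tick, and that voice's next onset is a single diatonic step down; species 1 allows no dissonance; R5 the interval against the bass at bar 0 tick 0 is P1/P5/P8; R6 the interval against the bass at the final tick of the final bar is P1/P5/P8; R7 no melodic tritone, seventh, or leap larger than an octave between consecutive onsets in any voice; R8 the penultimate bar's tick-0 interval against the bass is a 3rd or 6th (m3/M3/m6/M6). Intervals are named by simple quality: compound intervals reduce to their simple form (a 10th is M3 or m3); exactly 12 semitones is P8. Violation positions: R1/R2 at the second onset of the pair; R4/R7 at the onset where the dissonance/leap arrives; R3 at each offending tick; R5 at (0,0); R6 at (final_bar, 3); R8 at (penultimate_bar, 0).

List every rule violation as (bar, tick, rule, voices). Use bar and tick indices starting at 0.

(0, 0, R5, (0, 2))
(1, 0, R2, (0, 2))
(1, 0, R7, (1,))
(2, 0, R2, (0, 1))
(3, 0, R1, (0, 1))
(4, 0, R1, (0, 2))
(4, 0, R3, (1, 2))
(4, 1, R3, (1, 2))
(4, 2, R3, (1, 2))
(4, 3, R3, (1, 2))
(5, 0, R3, (1, 2))
(5, 0, R4, (0, 1))
(5, 1, R3, (1, 2))
(5, 2, R3, (1, 2))
(5, 3, R3, (1, 2))
(6, 0, R2, (0, 2))
(6, 0, R7, (1,))
(7, 0, R2, (0, 2))
(7, 0, R8, (0, 2))
(8, 0, R2, (0, 1))
(8, 3, R6, (0, 2))

bar 0: v0=E3 v1=E4 v2=G4 downbeat m3
bar 1: v0=D3 v1=F3 v2=D4 downbeat P8
bar 2: v0=F3 v1=C4 v2=A4 downbeat M3
bar 3: v0=A3 v1=E4 v2=E4 downbeat P5
bar 4: v0=G3 v1=E4 v2=D4 downbeat P5
bar 5: v0=E3 v1=F4 v2=E4 downbeat P8
bar 6: v0=C3 v1=E3 v2=G3 downbeat P5
bar 7: v0=D3 v1=B3 v2=D4 downbeat P8
bar 8: v0=E3 v1=E4 v2=G4 downbeat m3
  -> R5 @ bar 0 tick 0 v(0, 2): opens on m3
  -> R2 @ bar 1 tick 0 v(0, 2): E3/G4 m3 -> D3/D4 P8 similar
  -> R7 @ bar 1 tick 0 v(1,): E4->F3 leap 11st
  -> R2 @ bar 2 tick 0 v(0, 1): D3/F3 m3 -> F3/C4 P5 similar
  -> R1 @ bar 3 tick 0 v(0, 1): F3/C4 P5 -> A3/E4 P5 similar
  -> R1 @ bar 4 tick 0 v(0, 2): A3/E4 P5 -> G3/D4 P5 similar
  -> R3 @ bar 4 tick 0 v(1, 2): E4 above D4
  -> R3 @ bar 4 tick 1 v(1, 2): E4 above D4
  -> R3 @ bar 4 tick 2 v(1, 2): E4 above D4
  -> R3 @ bar 4 tick 3 v(1, 2): E4 above D4
  -> R3 @ bar 5 tick 0 v(1, 2): F4 above E4
  -> R4 @ bar 5 tick 0 v(0, 1): E3/F4 m2 untreated
  -> R3 @ bar 5 tick 1 v(1, 2): F4 above E4
  -> R3 @ bar 5 tick 2 v(1, 2): F4 above E4
  -> R3 @ bar 5 tick 3 v(1, 2): F4 above E4
  -> R2 @ bar 6 tick 0 v(0, 2): E3/E4 P8 -> C3/G3 P5 similar
  -> R7 @ bar 6 tick 0 v(1,): F4->E3 leap 13st
  -> R2 @ bar 7 tick 0 v(0, 2): C3/G3 P5 -> D3/D4 P8 similar
  -> R8 @ bar 7 tick 0 v(0, 2): penult P8 not 3rd/6th
  -> R2 @ bar 8 tick 0 v(0, 1): D3/B3 M6 -> E3/E4 P8 similar
  -> R6 @ bar 8 tick 3 v(0, 2): closes on m3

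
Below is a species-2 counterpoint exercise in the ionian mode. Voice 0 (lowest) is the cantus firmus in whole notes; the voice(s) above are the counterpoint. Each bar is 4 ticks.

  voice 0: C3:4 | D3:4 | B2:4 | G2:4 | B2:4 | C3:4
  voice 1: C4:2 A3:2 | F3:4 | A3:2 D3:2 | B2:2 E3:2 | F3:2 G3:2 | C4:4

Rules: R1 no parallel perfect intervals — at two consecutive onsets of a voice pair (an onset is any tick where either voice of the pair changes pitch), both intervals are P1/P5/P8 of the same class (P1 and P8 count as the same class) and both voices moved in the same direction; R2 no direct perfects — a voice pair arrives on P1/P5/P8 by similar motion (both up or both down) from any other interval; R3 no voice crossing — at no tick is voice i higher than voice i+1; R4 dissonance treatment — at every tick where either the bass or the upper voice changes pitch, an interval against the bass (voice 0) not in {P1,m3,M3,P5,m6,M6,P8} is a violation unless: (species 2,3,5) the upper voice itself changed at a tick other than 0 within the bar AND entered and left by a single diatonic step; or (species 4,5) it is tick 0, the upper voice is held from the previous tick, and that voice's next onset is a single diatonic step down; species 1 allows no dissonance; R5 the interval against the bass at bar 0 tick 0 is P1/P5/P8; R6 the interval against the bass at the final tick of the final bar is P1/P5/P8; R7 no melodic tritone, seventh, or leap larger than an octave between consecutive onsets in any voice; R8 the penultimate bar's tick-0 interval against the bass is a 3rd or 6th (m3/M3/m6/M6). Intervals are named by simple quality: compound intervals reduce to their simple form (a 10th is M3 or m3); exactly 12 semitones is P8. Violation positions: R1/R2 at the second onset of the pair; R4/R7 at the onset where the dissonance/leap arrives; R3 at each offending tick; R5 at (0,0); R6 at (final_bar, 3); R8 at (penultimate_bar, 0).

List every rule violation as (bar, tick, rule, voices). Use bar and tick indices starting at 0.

(2, 0, R4, (0, 1))
(4, 0, R4, (0, 1))
(4, 0, R8, (0, 1))
(5, 0, R2, (0, 1))

bar 0: v0=C3 v1=C4 downbeat P8
bar 1: v0=D3 v1=F3 downbeat m3
bar 2: v0=B2 v1=A3 downbeat m7
bar 3: v0=G2 v1=B2 downbeat M3
bar 4: v0=B2 v1=F3 downbeat TT
bar 5: v0=C3 v1=C4 downbeat P8
  -> R4 @ bar 2 tick 0 v(0, 1): B2/A3 m7 untreated
  -> R4 @ bar 4 tick 0 v(0, 1): B2/F3 TT untreated
  -> R8 @ bar 4 tick 0 v(0, 1): penult TT not 3rd/6th
  -> R2 @ bar 5 tick 0 v(0, 1): B2/G3 m6 -> C3/C4 P8 similar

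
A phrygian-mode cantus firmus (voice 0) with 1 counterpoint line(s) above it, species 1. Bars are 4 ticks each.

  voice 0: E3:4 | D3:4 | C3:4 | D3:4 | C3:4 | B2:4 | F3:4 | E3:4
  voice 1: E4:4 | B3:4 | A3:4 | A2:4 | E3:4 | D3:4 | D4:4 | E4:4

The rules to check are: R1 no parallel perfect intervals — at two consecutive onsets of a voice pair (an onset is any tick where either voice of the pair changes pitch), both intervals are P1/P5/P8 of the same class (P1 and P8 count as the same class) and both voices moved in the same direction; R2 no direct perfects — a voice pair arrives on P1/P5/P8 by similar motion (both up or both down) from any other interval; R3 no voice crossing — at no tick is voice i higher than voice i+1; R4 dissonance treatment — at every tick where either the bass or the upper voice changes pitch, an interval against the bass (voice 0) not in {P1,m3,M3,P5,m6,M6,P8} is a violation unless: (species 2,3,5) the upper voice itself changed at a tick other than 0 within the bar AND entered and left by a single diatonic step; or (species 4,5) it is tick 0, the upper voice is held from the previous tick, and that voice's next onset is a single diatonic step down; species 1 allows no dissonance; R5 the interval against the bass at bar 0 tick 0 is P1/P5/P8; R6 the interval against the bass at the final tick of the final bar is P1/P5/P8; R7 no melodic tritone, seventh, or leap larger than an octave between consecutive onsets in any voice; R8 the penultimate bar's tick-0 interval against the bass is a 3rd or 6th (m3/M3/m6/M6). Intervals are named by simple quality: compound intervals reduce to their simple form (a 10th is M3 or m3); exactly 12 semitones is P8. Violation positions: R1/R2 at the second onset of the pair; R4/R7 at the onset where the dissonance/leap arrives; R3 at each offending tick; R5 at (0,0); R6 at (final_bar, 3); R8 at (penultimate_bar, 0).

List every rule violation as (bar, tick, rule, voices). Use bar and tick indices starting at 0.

(3, 0, R3, (0, 1))
(3, 0, R4, (0, 1))
(3, 1, R3, (0, 1))
(3, 2, R3, (0, 1))
(3, 3, R3, (0, 1))
(6, 0, R7, (0,))

bar 0: v0=E3 v1=E4 downbeat P8
bar 1: v0=D3 v1=B3 downbeat M6
bar 2: v0=C3 v1=A3 downbeat M6
bar 3: v0=D3 v1=A2 downbeat P4
bar 4: v0=C3 v1=E3 downbeat M3
bar 5: v0=B2 v1=D3 downbeat m3
bar 6: v0=F3 v1=D4 downbeat M6
bar 7: v0=E3 v1=E4 downbeat P8
  -> R3 @ bar 3 tick 0 v(0, 1): D3 above A2
  -> R4 @ bar 3 tick 0 v(0, 1): D3/A2 P4 untreated
  -> R3 @ bar 3 tick 1 v(0, 1): D3 above A2
  -> R3 @ bar 3 tick 2 v(0, 1): D3 above A2
  -> R3 @ bar 3 tick 3 v(0, 1): D3 above A2
  -> R7 @ bar 6 tick 0 v(0,): B2->F3 leap 6st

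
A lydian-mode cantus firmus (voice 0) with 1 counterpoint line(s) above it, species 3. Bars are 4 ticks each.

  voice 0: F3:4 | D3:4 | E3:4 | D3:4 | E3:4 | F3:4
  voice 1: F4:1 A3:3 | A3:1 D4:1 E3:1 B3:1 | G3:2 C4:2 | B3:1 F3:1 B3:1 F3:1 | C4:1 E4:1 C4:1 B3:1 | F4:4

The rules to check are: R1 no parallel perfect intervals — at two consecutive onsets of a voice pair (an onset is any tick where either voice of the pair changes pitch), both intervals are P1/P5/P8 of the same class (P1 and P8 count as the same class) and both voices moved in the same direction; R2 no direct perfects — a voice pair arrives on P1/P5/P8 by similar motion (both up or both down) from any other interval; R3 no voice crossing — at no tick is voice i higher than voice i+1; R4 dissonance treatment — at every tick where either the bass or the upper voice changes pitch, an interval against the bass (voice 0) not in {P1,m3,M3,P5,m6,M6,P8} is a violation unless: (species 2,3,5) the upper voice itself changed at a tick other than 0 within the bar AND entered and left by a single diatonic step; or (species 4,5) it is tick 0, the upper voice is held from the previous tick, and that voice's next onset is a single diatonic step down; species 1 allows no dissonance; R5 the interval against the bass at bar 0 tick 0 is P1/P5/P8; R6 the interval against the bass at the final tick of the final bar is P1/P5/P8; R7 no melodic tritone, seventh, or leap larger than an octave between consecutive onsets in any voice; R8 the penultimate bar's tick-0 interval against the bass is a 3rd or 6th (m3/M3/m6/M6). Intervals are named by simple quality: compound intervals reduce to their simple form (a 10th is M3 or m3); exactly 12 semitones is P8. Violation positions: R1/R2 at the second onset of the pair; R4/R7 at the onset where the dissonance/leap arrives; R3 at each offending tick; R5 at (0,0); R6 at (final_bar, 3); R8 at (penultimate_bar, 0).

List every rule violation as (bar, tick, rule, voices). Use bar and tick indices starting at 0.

bar 0: v0=F3 v1=F4 downbeat P8
bar 1: v0=D3 v1=A3 downbeat P5
bar 2: v0=E3 v1=G3 downbeat m3
bar 3: v0=D3 v1=B3 downbeat M6
bar 4: v0=E3 v1=C4 downbeat m6
bar 5: v0=F3 v1=F4 downbeat P8
  -> R4 @ bar 1 tick 2 v(0, 1): D3/E3 M2 untreated
  -> R7 @ bar 1 tick 2 v(1,): D4->E3 leap 10st
  -> R7 @ bar 3 tick 1 v(1,): B3->F3 leap 6st
  -> R7 @ bar 3 tick 2 v(1,): F3->B3 leap 6st
  -> R7 @ bar 3 tick 3 v(1,): B3->F3 leap 6st
  -> R2 @ bar 5 tick 0 v(0, 1): E3/B3 P5 -> F3/F4 P8 similar
  -> R7 @ bar 5 tick 0 v(1,): B3->F4 leap 6st

(1, 2, R4, (0, 1))
(1, 2, R7, (1,))
(3, 1, R7, (1,))
(3, 2, R7, (1,))
(3, 3, R7, (1,))
(5, 0, R2, (0, 1))
(5, 0, R7, (1,))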